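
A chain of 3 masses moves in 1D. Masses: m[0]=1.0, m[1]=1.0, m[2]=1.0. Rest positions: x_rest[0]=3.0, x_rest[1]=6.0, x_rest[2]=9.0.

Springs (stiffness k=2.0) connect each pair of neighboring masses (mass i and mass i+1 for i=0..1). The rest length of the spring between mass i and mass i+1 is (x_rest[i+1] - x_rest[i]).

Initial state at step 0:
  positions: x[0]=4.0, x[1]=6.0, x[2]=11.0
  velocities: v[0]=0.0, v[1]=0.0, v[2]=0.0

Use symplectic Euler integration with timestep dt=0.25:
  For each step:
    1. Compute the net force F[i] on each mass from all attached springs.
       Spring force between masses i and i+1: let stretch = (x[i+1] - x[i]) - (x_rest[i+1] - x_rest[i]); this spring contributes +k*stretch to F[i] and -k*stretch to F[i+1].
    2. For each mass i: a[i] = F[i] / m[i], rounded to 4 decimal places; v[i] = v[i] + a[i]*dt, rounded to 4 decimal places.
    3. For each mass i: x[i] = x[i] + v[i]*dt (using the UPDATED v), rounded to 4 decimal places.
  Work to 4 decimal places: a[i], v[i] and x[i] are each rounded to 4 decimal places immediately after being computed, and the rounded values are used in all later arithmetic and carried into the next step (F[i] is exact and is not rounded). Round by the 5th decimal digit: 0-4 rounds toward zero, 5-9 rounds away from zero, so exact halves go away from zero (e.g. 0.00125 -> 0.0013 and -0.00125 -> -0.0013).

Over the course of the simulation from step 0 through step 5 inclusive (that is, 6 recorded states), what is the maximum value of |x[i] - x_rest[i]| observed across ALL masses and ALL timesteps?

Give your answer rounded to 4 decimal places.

Answer: 2.0091

Derivation:
Step 0: x=[4.0000 6.0000 11.0000] v=[0.0000 0.0000 0.0000]
Step 1: x=[3.8750 6.3750 10.7500] v=[-0.5000 1.5000 -1.0000]
Step 2: x=[3.6875 6.9844 10.3281] v=[-0.7500 2.4375 -1.6875]
Step 3: x=[3.5371 7.5996 9.8633] v=[-0.6016 2.4609 -1.8594]
Step 4: x=[3.5195 7.9900 9.4905] v=[-0.0704 1.5615 -1.4913]
Step 5: x=[3.6857 8.0091 9.3051] v=[0.6649 0.0765 -0.7416]
Max displacement = 2.0091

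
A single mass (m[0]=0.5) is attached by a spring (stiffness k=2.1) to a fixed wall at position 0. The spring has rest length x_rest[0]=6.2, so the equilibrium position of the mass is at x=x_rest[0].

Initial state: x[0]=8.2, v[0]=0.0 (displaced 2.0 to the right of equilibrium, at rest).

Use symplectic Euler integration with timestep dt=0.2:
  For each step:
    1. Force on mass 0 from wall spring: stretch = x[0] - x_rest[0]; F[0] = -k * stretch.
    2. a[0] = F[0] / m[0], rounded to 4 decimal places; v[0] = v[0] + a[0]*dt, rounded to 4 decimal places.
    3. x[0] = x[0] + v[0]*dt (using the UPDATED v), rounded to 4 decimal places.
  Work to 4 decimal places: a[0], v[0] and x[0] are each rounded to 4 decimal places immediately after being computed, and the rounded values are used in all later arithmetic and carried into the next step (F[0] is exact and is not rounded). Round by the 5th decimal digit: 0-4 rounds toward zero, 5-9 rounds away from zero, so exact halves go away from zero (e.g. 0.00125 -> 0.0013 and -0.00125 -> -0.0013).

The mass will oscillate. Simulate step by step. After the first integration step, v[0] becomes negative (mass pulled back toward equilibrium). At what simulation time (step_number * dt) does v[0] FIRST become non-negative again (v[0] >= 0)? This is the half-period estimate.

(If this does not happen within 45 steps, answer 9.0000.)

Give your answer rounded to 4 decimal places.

Step 0: x=[8.2000] v=[0.0000]
Step 1: x=[7.8640] v=[-1.6800]
Step 2: x=[7.2484] v=[-3.0778]
Step 3: x=[6.4567] v=[-3.9585]
Step 4: x=[5.6219] v=[-4.1741]
Step 5: x=[4.8842] v=[-3.6885]
Step 6: x=[4.3676] v=[-2.5832]
Step 7: x=[4.1588] v=[-1.0440]
Step 8: x=[4.2929] v=[0.6706]
First v>=0 after going negative at step 8, time=1.6000

Answer: 1.6000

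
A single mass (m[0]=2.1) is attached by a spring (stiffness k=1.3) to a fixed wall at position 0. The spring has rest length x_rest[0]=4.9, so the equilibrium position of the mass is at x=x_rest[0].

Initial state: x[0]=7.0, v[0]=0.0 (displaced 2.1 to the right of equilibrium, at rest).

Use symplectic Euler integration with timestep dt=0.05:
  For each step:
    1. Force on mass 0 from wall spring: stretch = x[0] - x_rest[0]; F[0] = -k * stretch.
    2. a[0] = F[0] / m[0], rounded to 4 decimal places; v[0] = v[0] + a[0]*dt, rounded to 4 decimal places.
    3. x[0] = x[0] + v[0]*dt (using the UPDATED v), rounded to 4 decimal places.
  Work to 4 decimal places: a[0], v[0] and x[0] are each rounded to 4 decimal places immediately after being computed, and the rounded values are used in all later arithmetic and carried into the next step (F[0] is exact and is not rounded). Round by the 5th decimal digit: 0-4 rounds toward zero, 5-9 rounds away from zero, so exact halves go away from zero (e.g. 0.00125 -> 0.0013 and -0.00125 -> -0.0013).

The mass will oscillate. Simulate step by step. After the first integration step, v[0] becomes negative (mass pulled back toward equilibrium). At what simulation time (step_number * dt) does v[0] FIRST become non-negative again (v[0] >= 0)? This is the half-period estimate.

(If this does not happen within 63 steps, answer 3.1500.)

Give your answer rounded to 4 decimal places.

Step 0: x=[7.0000] v=[0.0000]
Step 1: x=[6.9968] v=[-0.0650]
Step 2: x=[6.9903] v=[-0.1299]
Step 3: x=[6.9806] v=[-0.1946]
Step 4: x=[6.9677] v=[-0.2590]
Step 5: x=[6.9516] v=[-0.3230]
Step 6: x=[6.9323] v=[-0.3865]
Step 7: x=[6.9098] v=[-0.4494]
Step 8: x=[6.8842] v=[-0.5116]
Step 9: x=[6.8556] v=[-0.5730]
Step 10: x=[6.8239] v=[-0.6335]
Step 11: x=[6.7892] v=[-0.6931]
Step 12: x=[6.7516] v=[-0.7516]
Step 13: x=[6.7112] v=[-0.8089]
Step 14: x=[6.6680] v=[-0.8650]
Step 15: x=[6.6220] v=[-0.9197]
Step 16: x=[6.5734] v=[-0.9730]
Step 17: x=[6.5222] v=[-1.0248]
Step 18: x=[6.4685] v=[-1.0750]
Step 19: x=[6.4123] v=[-1.1236]
Step 20: x=[6.3538] v=[-1.1704]
Step 21: x=[6.2930] v=[-1.2154]
Step 22: x=[6.2301] v=[-1.2585]
Step 23: x=[6.1651] v=[-1.2997]
Step 24: x=[6.0982] v=[-1.3389]
Step 25: x=[6.0294] v=[-1.3760]
Step 26: x=[5.9589] v=[-1.4110]
Step 27: x=[5.8867] v=[-1.4438]
Step 28: x=[5.8130] v=[-1.4743]
Step 29: x=[5.7379] v=[-1.5026]
Step 30: x=[5.6615] v=[-1.5285]
Step 31: x=[5.5839] v=[-1.5521]
Step 32: x=[5.5052] v=[-1.5733]
Step 33: x=[5.4256] v=[-1.5920]
Step 34: x=[5.3452] v=[-1.6083]
Step 35: x=[5.2641] v=[-1.6221]
Step 36: x=[5.1824] v=[-1.6334]
Step 37: x=[5.1003] v=[-1.6421]
Step 38: x=[5.0179] v=[-1.6483]
Step 39: x=[4.9353] v=[-1.6520]
Step 40: x=[4.8526] v=[-1.6531]
Step 41: x=[4.7700] v=[-1.6516]
Step 42: x=[4.6876] v=[-1.6476]
Step 43: x=[4.6056] v=[-1.6410]
Step 44: x=[4.5240] v=[-1.6319]
Step 45: x=[4.4430] v=[-1.6203]
Step 46: x=[4.3627] v=[-1.6062]
Step 47: x=[4.2832] v=[-1.5896]
Step 48: x=[4.2047] v=[-1.5705]
Step 49: x=[4.1273] v=[-1.5490]
Step 50: x=[4.0510] v=[-1.5251]
Step 51: x=[3.9761] v=[-1.4988]
Step 52: x=[3.9026] v=[-1.4702]
Step 53: x=[3.8306] v=[-1.4393]
Step 54: x=[3.7603] v=[-1.4062]
Step 55: x=[3.6918] v=[-1.3709]
Step 56: x=[3.6251] v=[-1.3335]
Step 57: x=[3.5604] v=[-1.2940]
Step 58: x=[3.4978] v=[-1.2525]
Step 59: x=[3.4373] v=[-1.2091]
Step 60: x=[3.3791] v=[-1.1638]
Step 61: x=[3.3233] v=[-1.1167]
Step 62: x=[3.2699] v=[-1.0679]
Step 63: x=[3.2190] v=[-1.0174]
v[0] did not become non-negative within 63 steps; using fallback time=3.1500

Answer: 3.1500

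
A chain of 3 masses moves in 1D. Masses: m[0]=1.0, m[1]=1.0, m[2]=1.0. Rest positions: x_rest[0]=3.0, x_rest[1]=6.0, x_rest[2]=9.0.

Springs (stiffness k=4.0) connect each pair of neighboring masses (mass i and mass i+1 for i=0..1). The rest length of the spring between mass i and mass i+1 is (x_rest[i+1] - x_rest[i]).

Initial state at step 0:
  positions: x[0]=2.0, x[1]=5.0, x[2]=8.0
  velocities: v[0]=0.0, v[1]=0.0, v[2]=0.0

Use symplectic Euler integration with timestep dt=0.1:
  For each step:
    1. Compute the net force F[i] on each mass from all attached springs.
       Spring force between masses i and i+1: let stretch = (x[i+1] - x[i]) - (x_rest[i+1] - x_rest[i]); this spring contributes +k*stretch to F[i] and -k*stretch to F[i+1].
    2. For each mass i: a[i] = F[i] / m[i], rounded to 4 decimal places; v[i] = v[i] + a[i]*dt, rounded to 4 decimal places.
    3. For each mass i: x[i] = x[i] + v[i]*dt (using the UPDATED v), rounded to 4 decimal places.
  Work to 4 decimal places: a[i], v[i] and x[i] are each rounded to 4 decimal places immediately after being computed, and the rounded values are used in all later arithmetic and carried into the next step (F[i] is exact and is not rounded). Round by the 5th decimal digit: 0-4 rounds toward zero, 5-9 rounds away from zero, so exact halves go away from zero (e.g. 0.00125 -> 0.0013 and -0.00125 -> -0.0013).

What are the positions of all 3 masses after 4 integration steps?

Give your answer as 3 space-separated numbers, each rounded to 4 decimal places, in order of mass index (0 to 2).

Step 0: x=[2.0000 5.0000 8.0000] v=[0.0000 0.0000 0.0000]
Step 1: x=[2.0000 5.0000 8.0000] v=[0.0000 0.0000 0.0000]
Step 2: x=[2.0000 5.0000 8.0000] v=[0.0000 0.0000 0.0000]
Step 3: x=[2.0000 5.0000 8.0000] v=[0.0000 0.0000 0.0000]
Step 4: x=[2.0000 5.0000 8.0000] v=[0.0000 0.0000 0.0000]

Answer: 2.0000 5.0000 8.0000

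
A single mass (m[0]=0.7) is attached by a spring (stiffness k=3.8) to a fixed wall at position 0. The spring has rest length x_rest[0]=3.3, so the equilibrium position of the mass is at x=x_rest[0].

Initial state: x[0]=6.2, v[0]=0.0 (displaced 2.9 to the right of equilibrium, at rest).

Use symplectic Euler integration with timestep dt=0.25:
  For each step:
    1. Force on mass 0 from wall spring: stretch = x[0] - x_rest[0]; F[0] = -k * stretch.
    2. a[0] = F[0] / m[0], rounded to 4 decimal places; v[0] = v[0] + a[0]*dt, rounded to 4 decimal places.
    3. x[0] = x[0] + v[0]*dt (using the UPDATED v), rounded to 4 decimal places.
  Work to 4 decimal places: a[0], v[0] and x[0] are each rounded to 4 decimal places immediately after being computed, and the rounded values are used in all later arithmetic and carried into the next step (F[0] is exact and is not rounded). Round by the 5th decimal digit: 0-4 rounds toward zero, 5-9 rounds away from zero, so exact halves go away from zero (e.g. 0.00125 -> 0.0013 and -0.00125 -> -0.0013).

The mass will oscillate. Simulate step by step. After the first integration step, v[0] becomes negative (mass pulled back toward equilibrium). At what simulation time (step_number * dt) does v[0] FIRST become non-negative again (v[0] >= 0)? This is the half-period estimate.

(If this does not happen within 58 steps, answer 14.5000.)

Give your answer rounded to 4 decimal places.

Answer: 1.5000

Derivation:
Step 0: x=[6.2000] v=[0.0000]
Step 1: x=[5.2161] v=[-3.9357]
Step 2: x=[3.5821] v=[-6.5361]
Step 3: x=[1.8524] v=[-6.9190]
Step 4: x=[0.6138] v=[-4.9544]
Step 5: x=[0.2866] v=[-1.3089]
Step 6: x=[0.9818] v=[2.7807]
First v>=0 after going negative at step 6, time=1.5000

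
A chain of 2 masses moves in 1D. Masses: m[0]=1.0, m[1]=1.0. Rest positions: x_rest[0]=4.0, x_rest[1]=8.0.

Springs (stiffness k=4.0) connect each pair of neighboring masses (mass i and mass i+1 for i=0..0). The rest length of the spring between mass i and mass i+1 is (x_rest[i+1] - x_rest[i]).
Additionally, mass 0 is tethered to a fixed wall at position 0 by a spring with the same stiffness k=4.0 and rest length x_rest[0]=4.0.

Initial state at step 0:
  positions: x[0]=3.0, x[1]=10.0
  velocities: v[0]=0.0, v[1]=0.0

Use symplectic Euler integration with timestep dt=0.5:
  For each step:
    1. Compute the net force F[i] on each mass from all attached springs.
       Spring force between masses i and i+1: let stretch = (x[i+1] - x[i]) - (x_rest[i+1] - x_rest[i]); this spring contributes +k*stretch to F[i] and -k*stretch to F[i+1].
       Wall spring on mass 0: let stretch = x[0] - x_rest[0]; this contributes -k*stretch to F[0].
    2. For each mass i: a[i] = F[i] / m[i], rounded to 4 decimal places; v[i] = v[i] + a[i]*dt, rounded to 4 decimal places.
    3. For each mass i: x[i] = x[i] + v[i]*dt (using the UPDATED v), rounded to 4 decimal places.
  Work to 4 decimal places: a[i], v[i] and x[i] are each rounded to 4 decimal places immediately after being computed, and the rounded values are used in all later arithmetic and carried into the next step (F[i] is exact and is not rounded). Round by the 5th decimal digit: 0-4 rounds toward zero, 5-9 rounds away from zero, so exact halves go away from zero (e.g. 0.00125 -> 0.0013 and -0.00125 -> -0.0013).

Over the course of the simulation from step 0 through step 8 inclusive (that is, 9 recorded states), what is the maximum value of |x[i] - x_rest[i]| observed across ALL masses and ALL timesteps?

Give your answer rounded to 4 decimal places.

Answer: 3.0000

Derivation:
Step 0: x=[3.0000 10.0000] v=[0.0000 0.0000]
Step 1: x=[7.0000 7.0000] v=[8.0000 -6.0000]
Step 2: x=[4.0000 8.0000] v=[-6.0000 2.0000]
Step 3: x=[1.0000 9.0000] v=[-6.0000 2.0000]
Step 4: x=[5.0000 6.0000] v=[8.0000 -6.0000]
Step 5: x=[5.0000 6.0000] v=[0.0000 0.0000]
Step 6: x=[1.0000 9.0000] v=[-8.0000 6.0000]
Step 7: x=[4.0000 8.0000] v=[6.0000 -2.0000]
Step 8: x=[7.0000 7.0000] v=[6.0000 -2.0000]
Max displacement = 3.0000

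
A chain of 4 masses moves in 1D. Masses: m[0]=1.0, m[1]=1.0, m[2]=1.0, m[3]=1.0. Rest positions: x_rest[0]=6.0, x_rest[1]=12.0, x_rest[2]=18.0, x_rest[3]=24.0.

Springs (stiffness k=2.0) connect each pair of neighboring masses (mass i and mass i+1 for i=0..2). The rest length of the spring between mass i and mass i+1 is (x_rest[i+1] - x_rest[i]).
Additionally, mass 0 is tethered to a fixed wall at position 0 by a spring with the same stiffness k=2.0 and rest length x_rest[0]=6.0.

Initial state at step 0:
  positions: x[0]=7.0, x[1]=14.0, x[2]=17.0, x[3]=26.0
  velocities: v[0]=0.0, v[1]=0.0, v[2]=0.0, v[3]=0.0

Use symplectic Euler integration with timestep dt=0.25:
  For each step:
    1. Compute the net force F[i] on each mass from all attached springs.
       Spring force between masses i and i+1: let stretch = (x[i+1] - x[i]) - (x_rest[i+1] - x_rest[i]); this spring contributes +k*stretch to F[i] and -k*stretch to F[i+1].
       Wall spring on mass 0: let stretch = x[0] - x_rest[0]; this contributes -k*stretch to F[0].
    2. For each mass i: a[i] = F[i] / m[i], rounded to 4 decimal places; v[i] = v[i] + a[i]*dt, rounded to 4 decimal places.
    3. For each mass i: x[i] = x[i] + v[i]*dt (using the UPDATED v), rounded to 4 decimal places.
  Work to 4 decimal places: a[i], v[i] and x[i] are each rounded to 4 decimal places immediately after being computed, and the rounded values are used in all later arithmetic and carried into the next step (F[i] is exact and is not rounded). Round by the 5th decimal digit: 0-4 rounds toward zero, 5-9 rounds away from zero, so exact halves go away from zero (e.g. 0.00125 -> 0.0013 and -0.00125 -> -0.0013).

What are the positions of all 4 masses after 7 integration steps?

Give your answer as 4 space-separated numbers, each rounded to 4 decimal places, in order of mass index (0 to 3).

Step 0: x=[7.0000 14.0000 17.0000 26.0000] v=[0.0000 0.0000 0.0000 0.0000]
Step 1: x=[7.0000 13.5000 17.7500 25.6250] v=[0.0000 -2.0000 3.0000 -1.5000]
Step 2: x=[6.9375 12.7188 18.9531 25.0156] v=[-0.2500 -3.1250 4.8125 -2.4375]
Step 3: x=[6.7305 11.9942 20.1348 24.3984] v=[-0.8281 -2.8985 4.7266 -2.4688]
Step 4: x=[6.3401 11.6292 20.8318 23.9983] v=[-1.5615 -1.4601 2.7881 -1.6006]
Step 5: x=[5.8184 11.7534 20.7743 23.9523] v=[-2.0870 0.4967 -0.2300 -0.1839]
Step 6: x=[5.3112 12.2633 19.9864 24.2591] v=[-2.0287 2.0397 -3.1515 1.2271]
Step 7: x=[5.0091 12.8696 18.7672 24.7818] v=[-1.2083 2.4252 -4.8767 2.0908]

Answer: 5.0091 12.8696 18.7672 24.7818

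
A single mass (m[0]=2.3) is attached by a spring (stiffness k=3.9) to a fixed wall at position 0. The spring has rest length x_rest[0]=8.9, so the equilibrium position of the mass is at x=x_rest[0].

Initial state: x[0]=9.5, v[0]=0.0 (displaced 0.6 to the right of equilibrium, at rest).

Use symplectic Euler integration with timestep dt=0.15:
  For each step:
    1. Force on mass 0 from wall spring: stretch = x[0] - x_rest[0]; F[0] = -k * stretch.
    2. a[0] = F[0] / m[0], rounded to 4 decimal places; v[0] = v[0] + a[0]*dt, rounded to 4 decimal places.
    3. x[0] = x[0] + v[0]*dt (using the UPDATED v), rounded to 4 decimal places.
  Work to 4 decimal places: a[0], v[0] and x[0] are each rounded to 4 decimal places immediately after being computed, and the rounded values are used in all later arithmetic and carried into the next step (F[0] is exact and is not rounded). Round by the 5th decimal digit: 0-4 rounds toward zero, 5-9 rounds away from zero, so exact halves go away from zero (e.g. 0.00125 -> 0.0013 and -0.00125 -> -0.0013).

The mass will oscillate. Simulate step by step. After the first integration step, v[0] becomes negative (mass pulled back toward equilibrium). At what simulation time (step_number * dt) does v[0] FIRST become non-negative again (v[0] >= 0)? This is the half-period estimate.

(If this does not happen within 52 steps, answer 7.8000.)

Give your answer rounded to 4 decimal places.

Step 0: x=[9.5000] v=[0.0000]
Step 1: x=[9.4771] v=[-0.1526]
Step 2: x=[9.4322] v=[-0.2994]
Step 3: x=[9.3670] v=[-0.4348]
Step 4: x=[9.2840] v=[-0.5536]
Step 5: x=[9.1863] v=[-0.6513]
Step 6: x=[9.0777] v=[-0.7241]
Step 7: x=[8.9623] v=[-0.7693]
Step 8: x=[8.8445] v=[-0.7851]
Step 9: x=[8.7289] v=[-0.7710]
Step 10: x=[8.6198] v=[-0.7275]
Step 11: x=[8.5214] v=[-0.6562]
Step 12: x=[8.4374] v=[-0.5599]
Step 13: x=[8.3711] v=[-0.4422]
Step 14: x=[8.3249] v=[-0.3077]
Step 15: x=[8.3007] v=[-0.1614]
Step 16: x=[8.2994] v=[-0.0090]
Step 17: x=[8.3210] v=[0.1438]
First v>=0 after going negative at step 17, time=2.5500

Answer: 2.5500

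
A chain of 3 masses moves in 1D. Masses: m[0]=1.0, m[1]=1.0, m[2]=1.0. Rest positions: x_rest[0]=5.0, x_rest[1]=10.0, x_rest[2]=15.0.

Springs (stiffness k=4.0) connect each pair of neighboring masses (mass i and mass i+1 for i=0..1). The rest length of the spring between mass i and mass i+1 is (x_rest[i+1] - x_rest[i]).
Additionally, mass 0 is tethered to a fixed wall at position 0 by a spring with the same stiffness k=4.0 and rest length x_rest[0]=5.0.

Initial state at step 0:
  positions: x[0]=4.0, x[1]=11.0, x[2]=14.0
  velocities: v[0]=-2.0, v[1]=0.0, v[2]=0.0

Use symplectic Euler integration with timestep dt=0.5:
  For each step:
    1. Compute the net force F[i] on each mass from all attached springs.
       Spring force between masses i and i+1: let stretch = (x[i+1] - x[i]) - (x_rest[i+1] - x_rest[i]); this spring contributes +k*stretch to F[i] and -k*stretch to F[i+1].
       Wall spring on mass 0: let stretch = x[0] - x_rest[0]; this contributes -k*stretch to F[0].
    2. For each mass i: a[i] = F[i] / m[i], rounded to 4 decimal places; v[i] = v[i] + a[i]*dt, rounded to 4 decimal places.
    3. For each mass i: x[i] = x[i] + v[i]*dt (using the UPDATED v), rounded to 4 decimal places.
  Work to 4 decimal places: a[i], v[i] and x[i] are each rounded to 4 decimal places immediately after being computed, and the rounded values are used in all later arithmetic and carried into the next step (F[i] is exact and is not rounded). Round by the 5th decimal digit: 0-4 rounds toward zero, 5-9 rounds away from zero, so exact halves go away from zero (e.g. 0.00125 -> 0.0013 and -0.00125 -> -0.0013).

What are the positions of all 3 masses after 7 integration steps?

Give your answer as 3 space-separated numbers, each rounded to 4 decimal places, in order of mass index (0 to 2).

Answer: 6.0000 9.0000 16.0000

Derivation:
Step 0: x=[4.0000 11.0000 14.0000] v=[-2.0000 0.0000 0.0000]
Step 1: x=[6.0000 7.0000 16.0000] v=[4.0000 -8.0000 4.0000]
Step 2: x=[3.0000 11.0000 14.0000] v=[-6.0000 8.0000 -4.0000]
Step 3: x=[5.0000 10.0000 14.0000] v=[4.0000 -2.0000 0.0000]
Step 4: x=[7.0000 8.0000 15.0000] v=[4.0000 -4.0000 2.0000]
Step 5: x=[3.0000 12.0000 14.0000] v=[-8.0000 8.0000 -2.0000]
Step 6: x=[5.0000 9.0000 16.0000] v=[4.0000 -6.0000 4.0000]
Step 7: x=[6.0000 9.0000 16.0000] v=[2.0000 0.0000 0.0000]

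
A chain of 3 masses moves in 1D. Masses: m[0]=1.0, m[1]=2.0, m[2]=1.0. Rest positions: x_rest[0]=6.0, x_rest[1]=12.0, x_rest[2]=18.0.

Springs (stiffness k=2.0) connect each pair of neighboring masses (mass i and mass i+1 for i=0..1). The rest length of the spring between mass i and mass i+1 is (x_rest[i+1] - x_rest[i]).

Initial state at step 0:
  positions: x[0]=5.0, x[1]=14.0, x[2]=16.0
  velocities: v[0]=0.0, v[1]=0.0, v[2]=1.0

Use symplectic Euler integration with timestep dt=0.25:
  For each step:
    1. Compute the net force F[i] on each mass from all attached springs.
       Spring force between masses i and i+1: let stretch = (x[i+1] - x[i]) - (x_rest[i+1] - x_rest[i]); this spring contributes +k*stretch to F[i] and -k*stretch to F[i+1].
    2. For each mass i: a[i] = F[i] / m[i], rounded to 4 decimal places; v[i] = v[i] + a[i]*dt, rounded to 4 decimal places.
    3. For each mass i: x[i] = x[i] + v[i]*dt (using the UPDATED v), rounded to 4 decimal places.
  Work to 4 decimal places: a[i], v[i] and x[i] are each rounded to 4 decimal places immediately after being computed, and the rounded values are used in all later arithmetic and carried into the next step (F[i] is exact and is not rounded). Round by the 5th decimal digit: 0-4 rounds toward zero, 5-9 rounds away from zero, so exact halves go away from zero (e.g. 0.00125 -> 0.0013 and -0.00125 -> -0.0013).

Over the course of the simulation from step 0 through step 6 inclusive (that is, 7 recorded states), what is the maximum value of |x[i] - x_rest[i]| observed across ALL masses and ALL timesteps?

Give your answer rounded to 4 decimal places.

Answer: 3.0744

Derivation:
Step 0: x=[5.0000 14.0000 16.0000] v=[0.0000 0.0000 1.0000]
Step 1: x=[5.3750 13.5625 16.7500] v=[1.5000 -1.7500 3.0000]
Step 2: x=[6.0235 12.8125 17.8516] v=[2.5938 -3.0000 4.4063]
Step 3: x=[6.7706 11.9531 19.0733] v=[2.9883 -3.4375 4.8868]
Step 4: x=[7.4155 11.2148 20.1550] v=[2.5796 -2.9531 4.3267]
Step 5: x=[7.7853 10.7978 20.8692] v=[1.4793 -1.6679 2.8566]
Step 6: x=[7.7817 10.8220 21.0744] v=[-0.0145 0.0968 0.8209]
Max displacement = 3.0744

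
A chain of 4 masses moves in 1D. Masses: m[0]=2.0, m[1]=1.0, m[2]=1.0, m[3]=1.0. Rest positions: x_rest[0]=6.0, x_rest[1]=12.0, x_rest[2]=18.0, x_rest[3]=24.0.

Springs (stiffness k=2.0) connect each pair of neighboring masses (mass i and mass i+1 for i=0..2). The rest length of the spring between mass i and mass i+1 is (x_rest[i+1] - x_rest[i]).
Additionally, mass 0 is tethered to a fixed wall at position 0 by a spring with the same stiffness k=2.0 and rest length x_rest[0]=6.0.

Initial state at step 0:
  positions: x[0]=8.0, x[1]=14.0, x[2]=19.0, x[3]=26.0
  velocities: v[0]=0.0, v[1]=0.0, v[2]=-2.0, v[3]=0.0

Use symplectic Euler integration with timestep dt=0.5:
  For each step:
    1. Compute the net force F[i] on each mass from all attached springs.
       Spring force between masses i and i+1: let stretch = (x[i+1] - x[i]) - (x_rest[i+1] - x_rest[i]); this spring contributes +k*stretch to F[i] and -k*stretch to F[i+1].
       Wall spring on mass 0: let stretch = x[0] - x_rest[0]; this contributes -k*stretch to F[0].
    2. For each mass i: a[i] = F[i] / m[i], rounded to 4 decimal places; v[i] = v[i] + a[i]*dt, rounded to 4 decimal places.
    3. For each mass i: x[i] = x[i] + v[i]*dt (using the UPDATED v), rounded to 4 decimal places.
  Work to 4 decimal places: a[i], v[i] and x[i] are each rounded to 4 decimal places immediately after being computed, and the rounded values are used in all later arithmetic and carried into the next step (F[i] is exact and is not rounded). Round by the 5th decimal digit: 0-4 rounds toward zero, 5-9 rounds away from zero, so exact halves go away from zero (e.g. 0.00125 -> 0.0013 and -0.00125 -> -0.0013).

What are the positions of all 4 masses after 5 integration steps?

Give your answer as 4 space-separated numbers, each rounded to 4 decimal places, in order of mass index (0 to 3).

Answer: 4.7109 11.1797 17.0625 24.3282

Derivation:
Step 0: x=[8.0000 14.0000 19.0000 26.0000] v=[0.0000 0.0000 -2.0000 0.0000]
Step 1: x=[7.5000 13.5000 19.0000 25.5000] v=[-1.0000 -1.0000 0.0000 -1.0000]
Step 2: x=[6.6250 12.7500 19.5000 24.7500] v=[-1.7500 -1.5000 1.0000 -1.5000]
Step 3: x=[5.6250 12.3125 19.2500 24.3750] v=[-2.0000 -0.8750 -0.5000 -0.7500]
Step 4: x=[4.8906 12.0000 18.0938 24.4375] v=[-1.4688 -0.6250 -2.3125 0.1250]
Step 5: x=[4.7109 11.1797 17.0625 24.3282] v=[-0.3594 -1.6406 -2.0626 -0.2187]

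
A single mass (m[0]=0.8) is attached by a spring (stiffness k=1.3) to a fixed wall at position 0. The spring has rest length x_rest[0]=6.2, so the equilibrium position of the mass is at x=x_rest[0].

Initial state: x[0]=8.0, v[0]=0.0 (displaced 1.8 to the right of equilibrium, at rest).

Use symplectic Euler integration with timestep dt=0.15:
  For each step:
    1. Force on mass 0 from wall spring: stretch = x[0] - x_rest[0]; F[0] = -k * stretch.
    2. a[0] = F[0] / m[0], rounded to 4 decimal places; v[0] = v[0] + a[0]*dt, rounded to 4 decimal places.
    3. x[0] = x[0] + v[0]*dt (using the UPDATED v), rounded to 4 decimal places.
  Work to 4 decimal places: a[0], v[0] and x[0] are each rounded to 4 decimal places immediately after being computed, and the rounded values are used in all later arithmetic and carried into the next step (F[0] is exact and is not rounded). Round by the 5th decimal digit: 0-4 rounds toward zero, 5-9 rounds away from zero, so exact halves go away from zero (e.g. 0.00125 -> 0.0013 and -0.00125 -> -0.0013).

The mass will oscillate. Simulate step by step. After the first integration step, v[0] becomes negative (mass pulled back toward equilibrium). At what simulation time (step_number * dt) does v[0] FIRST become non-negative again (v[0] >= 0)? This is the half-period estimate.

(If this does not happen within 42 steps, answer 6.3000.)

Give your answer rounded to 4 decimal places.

Answer: 2.5500

Derivation:
Step 0: x=[8.0000] v=[0.0000]
Step 1: x=[7.9342] v=[-0.4388]
Step 2: x=[7.8050] v=[-0.8615]
Step 3: x=[7.6171] v=[-1.2527]
Step 4: x=[7.3774] v=[-1.5981]
Step 5: x=[7.0946] v=[-1.8851]
Step 6: x=[6.7791] v=[-2.1032]
Step 7: x=[6.4424] v=[-2.2444]
Step 8: x=[6.0969] v=[-2.3035]
Step 9: x=[5.7551] v=[-2.2784]
Step 10: x=[5.4296] v=[-2.1700]
Step 11: x=[5.1323] v=[-1.9822]
Step 12: x=[4.8740] v=[-1.7220]
Step 13: x=[4.6642] v=[-1.3988]
Step 14: x=[4.5105] v=[-1.0244]
Step 15: x=[4.4186] v=[-0.6126]
Step 16: x=[4.3918] v=[-0.1784]
Step 17: x=[4.4311] v=[0.2623]
First v>=0 after going negative at step 17, time=2.5500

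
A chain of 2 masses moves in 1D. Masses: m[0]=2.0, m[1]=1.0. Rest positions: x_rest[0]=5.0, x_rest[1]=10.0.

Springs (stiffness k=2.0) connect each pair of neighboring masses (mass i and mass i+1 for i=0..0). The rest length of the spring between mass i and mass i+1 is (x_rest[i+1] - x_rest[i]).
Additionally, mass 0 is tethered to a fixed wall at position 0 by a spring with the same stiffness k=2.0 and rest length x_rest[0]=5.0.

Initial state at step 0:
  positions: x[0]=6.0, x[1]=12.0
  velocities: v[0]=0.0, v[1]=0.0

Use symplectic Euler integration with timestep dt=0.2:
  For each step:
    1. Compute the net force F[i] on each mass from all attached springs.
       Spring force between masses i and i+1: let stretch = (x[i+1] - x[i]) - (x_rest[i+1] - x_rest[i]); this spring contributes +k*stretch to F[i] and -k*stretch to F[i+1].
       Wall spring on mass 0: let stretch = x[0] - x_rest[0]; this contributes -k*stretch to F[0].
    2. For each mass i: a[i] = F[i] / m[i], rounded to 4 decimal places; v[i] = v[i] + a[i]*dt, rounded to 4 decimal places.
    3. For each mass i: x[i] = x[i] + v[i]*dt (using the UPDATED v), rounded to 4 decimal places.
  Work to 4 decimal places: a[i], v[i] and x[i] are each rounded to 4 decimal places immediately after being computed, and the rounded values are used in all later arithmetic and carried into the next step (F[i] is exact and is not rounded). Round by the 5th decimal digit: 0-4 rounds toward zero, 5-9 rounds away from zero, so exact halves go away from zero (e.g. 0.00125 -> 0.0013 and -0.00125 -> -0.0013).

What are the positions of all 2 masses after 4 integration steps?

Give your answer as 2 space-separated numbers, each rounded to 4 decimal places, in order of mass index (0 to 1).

Step 0: x=[6.0000 12.0000] v=[0.0000 0.0000]
Step 1: x=[6.0000 11.9200] v=[0.0000 -0.4000]
Step 2: x=[5.9968 11.7664] v=[-0.0160 -0.7680]
Step 3: x=[5.9845 11.5512] v=[-0.0614 -1.0758]
Step 4: x=[5.9555 11.2907] v=[-0.1450 -1.3025]

Answer: 5.9555 11.2907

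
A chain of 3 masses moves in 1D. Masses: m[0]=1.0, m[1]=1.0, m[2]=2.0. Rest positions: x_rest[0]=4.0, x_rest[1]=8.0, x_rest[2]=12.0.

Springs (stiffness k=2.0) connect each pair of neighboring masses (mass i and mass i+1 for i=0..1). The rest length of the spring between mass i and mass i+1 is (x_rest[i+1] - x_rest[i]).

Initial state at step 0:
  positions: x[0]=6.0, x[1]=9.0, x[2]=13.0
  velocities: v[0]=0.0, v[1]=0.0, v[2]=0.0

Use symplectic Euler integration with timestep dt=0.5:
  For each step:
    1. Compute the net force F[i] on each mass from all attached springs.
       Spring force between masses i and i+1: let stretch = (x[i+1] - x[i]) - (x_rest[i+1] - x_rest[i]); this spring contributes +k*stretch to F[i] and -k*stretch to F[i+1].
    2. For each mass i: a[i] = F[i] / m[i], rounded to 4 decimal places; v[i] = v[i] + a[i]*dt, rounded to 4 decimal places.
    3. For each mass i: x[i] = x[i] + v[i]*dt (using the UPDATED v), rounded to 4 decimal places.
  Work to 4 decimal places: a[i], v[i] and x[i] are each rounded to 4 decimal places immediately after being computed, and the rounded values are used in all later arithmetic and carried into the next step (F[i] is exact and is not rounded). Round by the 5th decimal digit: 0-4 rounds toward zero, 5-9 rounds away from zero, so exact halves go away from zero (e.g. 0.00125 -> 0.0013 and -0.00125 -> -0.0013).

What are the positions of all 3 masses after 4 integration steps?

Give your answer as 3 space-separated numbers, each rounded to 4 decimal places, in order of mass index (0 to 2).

Answer: 4.9688 8.7032 13.6641

Derivation:
Step 0: x=[6.0000 9.0000 13.0000] v=[0.0000 0.0000 0.0000]
Step 1: x=[5.5000 9.5000 13.0000] v=[-1.0000 1.0000 0.0000]
Step 2: x=[5.0000 9.7500 13.1250] v=[-1.0000 0.5000 0.2500]
Step 3: x=[4.8750 9.3125 13.4063] v=[-0.2500 -0.8750 0.5625]
Step 4: x=[4.9688 8.7032 13.6641] v=[0.1875 -1.2187 0.5156]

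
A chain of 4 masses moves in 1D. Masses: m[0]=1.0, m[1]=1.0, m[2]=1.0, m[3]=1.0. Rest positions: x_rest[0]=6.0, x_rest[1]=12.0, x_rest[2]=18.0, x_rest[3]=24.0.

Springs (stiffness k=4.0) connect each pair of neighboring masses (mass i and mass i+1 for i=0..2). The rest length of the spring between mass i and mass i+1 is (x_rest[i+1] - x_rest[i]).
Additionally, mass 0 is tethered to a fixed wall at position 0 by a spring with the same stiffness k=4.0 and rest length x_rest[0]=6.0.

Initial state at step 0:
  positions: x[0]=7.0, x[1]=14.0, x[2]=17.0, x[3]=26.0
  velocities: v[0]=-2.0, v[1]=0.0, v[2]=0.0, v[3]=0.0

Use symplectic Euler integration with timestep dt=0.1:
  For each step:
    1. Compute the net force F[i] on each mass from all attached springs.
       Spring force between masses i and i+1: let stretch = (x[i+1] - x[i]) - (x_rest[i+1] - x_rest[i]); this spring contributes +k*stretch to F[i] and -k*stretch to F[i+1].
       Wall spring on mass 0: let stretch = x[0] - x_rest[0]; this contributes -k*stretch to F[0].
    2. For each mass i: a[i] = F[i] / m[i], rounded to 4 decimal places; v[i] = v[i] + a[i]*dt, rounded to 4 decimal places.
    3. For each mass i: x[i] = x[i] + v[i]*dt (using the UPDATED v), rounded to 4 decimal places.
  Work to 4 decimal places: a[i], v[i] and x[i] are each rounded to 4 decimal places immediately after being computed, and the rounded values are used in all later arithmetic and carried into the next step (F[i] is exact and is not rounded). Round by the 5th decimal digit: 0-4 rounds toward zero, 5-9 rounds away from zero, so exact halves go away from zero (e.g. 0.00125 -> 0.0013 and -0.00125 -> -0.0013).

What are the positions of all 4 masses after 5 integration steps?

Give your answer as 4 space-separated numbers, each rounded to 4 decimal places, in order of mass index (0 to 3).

Answer: 6.1011 12.1623 19.6347 24.6558

Derivation:
Step 0: x=[7.0000 14.0000 17.0000 26.0000] v=[-2.0000 0.0000 0.0000 0.0000]
Step 1: x=[6.8000 13.8400 17.2400 25.8800] v=[-2.0000 -1.6000 2.4000 -1.2000]
Step 2: x=[6.6096 13.5344 17.6896 25.6544] v=[-1.9040 -3.0560 4.4960 -2.2560]
Step 3: x=[6.4318 13.1180 18.2916 25.3502] v=[-1.7779 -4.1638 6.0198 -3.0419]
Step 4: x=[6.2642 12.6411 18.9690 25.0037] v=[-1.6761 -4.7688 6.7738 -3.4653]
Step 5: x=[6.1011 12.1623 19.6347 24.6558] v=[-1.6310 -4.7884 6.6565 -3.4792]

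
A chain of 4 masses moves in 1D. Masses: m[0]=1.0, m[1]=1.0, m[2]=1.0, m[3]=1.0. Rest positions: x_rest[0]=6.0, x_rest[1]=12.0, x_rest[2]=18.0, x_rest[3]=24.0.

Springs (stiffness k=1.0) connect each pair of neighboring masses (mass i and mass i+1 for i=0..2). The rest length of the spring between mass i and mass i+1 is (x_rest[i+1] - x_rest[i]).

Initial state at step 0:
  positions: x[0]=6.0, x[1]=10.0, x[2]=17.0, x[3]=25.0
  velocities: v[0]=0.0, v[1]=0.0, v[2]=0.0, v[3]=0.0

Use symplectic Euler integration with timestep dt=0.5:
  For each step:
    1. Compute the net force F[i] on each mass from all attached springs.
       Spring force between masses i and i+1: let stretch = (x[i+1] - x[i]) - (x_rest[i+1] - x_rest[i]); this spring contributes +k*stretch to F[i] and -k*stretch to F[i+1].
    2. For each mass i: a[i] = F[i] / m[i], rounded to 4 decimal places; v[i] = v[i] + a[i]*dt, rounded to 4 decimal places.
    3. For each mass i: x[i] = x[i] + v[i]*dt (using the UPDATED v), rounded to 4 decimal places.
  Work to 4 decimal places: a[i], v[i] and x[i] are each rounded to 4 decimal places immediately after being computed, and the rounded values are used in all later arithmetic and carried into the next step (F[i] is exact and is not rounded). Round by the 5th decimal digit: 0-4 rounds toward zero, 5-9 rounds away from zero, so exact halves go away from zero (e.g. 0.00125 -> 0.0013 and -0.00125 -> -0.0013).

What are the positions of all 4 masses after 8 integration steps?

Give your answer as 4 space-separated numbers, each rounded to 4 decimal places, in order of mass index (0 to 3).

Answer: 7.1329 10.7797 16.1033 23.9847

Derivation:
Step 0: x=[6.0000 10.0000 17.0000 25.0000] v=[0.0000 0.0000 0.0000 0.0000]
Step 1: x=[5.5000 10.7500 17.2500 24.5000] v=[-1.0000 1.5000 0.5000 -1.0000]
Step 2: x=[4.8125 11.8125 17.6875 23.6875] v=[-1.3750 2.1250 0.8750 -1.6250]
Step 3: x=[4.3750 12.5938 18.1563 22.8750] v=[-0.8750 1.5625 0.9375 -1.6250]
Step 4: x=[4.4922 12.7110 18.4141 22.3828] v=[0.2344 0.2344 0.5156 -0.9844]
Step 5: x=[5.1641 12.1993 18.2383 22.3985] v=[1.3438 -1.0235 -0.3516 0.0313]
Step 6: x=[6.0948 11.4385 17.5928 22.8741] v=[1.8614 -1.5216 -1.2910 0.9512]
Step 7: x=[6.8615 10.8804 16.7291 23.5294] v=[1.5333 -1.1163 -1.7275 1.3106]
Step 8: x=[7.1329 10.7797 16.1033 23.9847] v=[0.5428 -0.2014 -1.2517 0.9105]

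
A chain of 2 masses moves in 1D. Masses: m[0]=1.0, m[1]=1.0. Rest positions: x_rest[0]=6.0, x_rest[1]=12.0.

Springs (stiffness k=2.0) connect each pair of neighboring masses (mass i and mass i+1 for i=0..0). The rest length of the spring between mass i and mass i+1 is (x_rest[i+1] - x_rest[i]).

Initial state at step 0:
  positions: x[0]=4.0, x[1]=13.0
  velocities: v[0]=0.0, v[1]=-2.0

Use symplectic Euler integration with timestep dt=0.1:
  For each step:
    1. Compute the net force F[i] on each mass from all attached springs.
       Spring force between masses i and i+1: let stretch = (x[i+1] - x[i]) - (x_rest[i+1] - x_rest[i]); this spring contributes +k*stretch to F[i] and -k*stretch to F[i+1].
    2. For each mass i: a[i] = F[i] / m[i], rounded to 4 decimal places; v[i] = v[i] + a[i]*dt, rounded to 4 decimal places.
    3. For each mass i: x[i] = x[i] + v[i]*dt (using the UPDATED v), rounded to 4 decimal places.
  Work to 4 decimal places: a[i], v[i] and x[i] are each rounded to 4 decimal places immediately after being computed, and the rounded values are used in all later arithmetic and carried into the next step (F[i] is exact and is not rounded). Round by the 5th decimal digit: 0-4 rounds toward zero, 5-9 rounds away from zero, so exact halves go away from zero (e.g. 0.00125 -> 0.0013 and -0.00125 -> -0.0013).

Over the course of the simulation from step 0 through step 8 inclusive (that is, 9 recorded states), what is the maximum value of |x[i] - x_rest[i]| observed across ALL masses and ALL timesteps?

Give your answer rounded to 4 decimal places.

Step 0: x=[4.0000 13.0000] v=[0.0000 -2.0000]
Step 1: x=[4.0600 12.7400] v=[0.6000 -2.6000]
Step 2: x=[4.1736 12.4264] v=[1.1360 -3.1360]
Step 3: x=[4.3323 12.0677] v=[1.5866 -3.5866]
Step 4: x=[4.5257 11.6743] v=[1.9337 -3.9337]
Step 5: x=[4.7420 11.2580] v=[2.1634 -4.1634]
Step 6: x=[4.9687 10.8313] v=[2.2666 -4.2666]
Step 7: x=[5.1926 10.4074] v=[2.2391 -4.2391]
Step 8: x=[5.4008 9.9992] v=[2.0821 -4.0821]
Max displacement = 2.0008

Answer: 2.0008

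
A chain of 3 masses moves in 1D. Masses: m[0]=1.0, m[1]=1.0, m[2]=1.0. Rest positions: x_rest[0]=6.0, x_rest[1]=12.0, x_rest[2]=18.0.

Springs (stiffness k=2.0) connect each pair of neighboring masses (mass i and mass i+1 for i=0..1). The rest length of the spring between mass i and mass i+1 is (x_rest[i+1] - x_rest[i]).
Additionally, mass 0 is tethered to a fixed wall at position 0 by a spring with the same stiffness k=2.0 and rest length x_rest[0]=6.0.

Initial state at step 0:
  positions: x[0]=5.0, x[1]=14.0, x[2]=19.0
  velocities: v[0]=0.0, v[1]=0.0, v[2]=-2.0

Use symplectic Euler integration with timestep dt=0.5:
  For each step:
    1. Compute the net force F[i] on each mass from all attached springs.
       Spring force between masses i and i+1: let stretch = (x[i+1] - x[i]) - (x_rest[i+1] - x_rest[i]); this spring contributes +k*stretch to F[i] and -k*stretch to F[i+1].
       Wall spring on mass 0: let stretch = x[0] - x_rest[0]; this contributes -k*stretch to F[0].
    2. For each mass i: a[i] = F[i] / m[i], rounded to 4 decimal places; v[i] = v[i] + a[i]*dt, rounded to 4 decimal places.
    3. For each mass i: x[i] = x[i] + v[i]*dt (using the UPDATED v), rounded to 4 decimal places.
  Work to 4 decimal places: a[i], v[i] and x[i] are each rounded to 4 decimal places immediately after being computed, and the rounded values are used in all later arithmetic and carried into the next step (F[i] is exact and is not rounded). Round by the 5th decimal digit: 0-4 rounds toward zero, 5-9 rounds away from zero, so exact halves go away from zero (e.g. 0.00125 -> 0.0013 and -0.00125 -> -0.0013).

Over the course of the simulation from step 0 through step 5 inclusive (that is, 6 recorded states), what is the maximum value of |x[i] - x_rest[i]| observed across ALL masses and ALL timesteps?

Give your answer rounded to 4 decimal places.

Answer: 2.1875

Derivation:
Step 0: x=[5.0000 14.0000 19.0000] v=[0.0000 0.0000 -2.0000]
Step 1: x=[7.0000 12.0000 18.5000] v=[4.0000 -4.0000 -1.0000]
Step 2: x=[8.0000 10.7500 17.7500] v=[2.0000 -2.5000 -1.5000]
Step 3: x=[6.3750 11.6250 16.5000] v=[-3.2500 1.7500 -2.5000]
Step 4: x=[4.1875 12.3125 15.8125] v=[-4.3750 1.3750 -1.3750]
Step 5: x=[3.9688 10.6875 16.3750] v=[-0.4375 -3.2500 1.1250]
Max displacement = 2.1875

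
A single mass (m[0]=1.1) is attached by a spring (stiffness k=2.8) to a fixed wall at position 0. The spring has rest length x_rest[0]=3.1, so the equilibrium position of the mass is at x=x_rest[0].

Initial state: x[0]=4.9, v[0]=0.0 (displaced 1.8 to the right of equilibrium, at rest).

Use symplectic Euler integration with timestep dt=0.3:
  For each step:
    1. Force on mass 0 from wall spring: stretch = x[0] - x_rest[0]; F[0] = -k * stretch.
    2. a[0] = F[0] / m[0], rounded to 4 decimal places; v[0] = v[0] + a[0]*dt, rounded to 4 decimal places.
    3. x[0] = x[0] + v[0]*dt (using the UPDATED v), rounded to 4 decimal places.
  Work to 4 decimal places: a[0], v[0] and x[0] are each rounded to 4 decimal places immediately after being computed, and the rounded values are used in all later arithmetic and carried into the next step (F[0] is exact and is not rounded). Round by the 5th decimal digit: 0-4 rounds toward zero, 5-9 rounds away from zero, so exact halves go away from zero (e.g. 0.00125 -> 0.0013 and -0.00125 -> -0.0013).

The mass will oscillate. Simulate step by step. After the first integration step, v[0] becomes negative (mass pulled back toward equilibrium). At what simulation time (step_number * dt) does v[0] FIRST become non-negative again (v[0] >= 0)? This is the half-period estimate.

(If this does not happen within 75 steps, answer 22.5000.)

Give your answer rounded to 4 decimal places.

Answer: 2.1000

Derivation:
Step 0: x=[4.9000] v=[0.0000]
Step 1: x=[4.4877] v=[-1.3745]
Step 2: x=[3.7574] v=[-2.4342]
Step 3: x=[2.8765] v=[-2.9362]
Step 4: x=[2.0469] v=[-2.7655]
Step 5: x=[1.4585] v=[-1.9613]
Step 6: x=[1.2462] v=[-0.7078]
Step 7: x=[1.4585] v=[0.7078]
First v>=0 after going negative at step 7, time=2.1000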